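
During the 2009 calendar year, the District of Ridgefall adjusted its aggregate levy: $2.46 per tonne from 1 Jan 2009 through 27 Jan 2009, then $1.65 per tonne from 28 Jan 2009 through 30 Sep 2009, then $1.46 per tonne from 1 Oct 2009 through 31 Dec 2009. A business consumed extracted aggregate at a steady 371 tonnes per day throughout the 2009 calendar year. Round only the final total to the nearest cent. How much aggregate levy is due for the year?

1 Jan – 27 Jan 2009: 27 days × 371 tonnes/day = 10,017 tonnes at $2.46/tonne → $24,641.82
28 Jan – 30 Sep 2009: 246 days × 371 tonnes/day = 91,266 tonnes at $1.65/tonne → $150,588.90
1 Oct – 31 Dec 2009: 92 days × 371 tonnes/day = 34,132 tonnes at $1.46/tonne → $49,832.72

$225,063.44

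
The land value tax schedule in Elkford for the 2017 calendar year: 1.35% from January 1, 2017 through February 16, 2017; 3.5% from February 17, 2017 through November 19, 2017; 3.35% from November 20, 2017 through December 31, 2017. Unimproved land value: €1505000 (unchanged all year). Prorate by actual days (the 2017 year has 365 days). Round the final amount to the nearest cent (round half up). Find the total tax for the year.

€48248.65

January 1 – February 16, 2017: 47 days at 1.35% → €1505000 × 1.35% × 47/365 = €2616.2260
February 17 – November 19, 2017: 276 days at 3.5% → €1505000 × 3.5% × 276/365 = €39830.9589
November 20 – December 31, 2017: 42 days at 3.35% → €1505000 × 3.35% × 42/365 = €5801.4658
Total = €48248.6507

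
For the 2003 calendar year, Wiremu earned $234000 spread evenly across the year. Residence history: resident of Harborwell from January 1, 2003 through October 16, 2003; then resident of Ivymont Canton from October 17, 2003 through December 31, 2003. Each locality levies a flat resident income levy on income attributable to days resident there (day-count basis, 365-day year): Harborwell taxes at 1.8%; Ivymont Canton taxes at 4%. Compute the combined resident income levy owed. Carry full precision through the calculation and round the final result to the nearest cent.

Harborwell, January 1 – October 16, 2003: 289 days → $234000 × 1.8% × 289/365 = $3334.9808
Ivymont Canton, October 17 – December 31, 2003: 76 days → $234000 × 4% × 76/365 = $1948.9315
Total = $5283.9123

$5283.91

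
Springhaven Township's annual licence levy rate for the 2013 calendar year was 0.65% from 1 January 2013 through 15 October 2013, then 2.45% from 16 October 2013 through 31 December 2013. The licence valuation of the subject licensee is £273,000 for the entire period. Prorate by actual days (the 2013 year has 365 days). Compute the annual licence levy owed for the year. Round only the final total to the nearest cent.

1 January – 15 October 2013: 288 days at 0.65% → £273,000 × 0.65% × 288/365 = £1,400.1534
16 October – 31 December 2013: 77 days at 2.45% → £273,000 × 2.45% × 77/365 = £1,410.9986
Total = £2,811.1521

£2,811.15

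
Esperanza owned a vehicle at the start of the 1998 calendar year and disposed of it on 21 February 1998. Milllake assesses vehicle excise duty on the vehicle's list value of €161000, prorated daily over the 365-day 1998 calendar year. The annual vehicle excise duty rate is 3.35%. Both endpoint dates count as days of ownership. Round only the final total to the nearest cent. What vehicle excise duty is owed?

Days held (1 January – 21 February 1998): 52 out of 365
Tax = €161000 × 3.35% × 52/365 = €768.3890

€768.39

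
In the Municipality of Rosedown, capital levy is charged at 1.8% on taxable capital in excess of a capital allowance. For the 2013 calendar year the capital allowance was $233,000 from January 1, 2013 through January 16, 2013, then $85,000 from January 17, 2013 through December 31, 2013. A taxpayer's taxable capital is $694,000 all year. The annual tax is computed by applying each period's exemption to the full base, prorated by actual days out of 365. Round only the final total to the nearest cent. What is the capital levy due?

January 1 – January 16, 2013: 16 days, exemption $233,000 → ($694,000 − $233,000) × 1.8% × 16/365 = $363.7479
January 17 – December 31, 2013: 349 days, exemption $85,000 → ($694,000 − $85,000) × 1.8% × 349/365 = $10,481.4740
Total = $10,845.2219

$10,845.22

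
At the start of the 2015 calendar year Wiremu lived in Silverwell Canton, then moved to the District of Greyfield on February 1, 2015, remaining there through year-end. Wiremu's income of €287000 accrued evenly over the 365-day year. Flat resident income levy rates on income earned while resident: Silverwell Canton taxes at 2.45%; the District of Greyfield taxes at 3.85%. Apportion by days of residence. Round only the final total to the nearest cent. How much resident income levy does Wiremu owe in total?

€10708.25

Silverwell Canton, January 1 – January 31, 2015: 31 days → €287000 × 2.45% × 31/365 = €597.1959
The District of Greyfield, February 1 – December 31, 2015: 334 days → €287000 × 3.85% × 334/365 = €10111.0493
Total = €10708.2452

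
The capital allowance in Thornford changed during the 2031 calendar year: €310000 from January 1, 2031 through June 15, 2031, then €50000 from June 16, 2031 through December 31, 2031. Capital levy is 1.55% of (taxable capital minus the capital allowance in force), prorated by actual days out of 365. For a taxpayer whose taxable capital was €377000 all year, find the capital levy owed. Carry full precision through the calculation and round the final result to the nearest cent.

€3235.68

January 1 – June 15, 2031: 166 days, exemption €310000 → (€377000 − €310000) × 1.55% × 166/365 = €472.3041
June 16 – December 31, 2031: 199 days, exemption €50000 → (€377000 − €50000) × 1.55% × 199/365 = €2763.3740
Total = €3235.6781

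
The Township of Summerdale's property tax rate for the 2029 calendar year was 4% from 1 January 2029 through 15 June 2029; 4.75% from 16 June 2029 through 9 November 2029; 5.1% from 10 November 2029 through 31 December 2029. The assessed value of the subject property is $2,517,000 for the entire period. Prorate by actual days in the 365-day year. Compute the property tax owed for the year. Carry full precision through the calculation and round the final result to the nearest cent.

1 January – 15 June 2029: 166 days at 4% → $2,517,000 × 4% × 166/365 = $45,788.7123
16 June – 9 November 2029: 147 days at 4.75% → $2,517,000 × 4.75% × 147/365 = $48,150.5548
10 November – 31 December 2029: 52 days at 5.1% → $2,517,000 × 5.1% × 52/365 = $18,287.9014
Total = $112,227.1685

$112,227.17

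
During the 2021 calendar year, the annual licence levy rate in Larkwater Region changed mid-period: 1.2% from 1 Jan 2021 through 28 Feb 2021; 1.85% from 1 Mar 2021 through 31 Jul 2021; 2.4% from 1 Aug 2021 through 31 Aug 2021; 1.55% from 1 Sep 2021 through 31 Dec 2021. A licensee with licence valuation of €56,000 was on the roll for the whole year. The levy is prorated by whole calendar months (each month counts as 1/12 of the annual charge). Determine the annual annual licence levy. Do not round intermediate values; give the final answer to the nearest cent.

€945.00

1 Jan – 28 Feb 2021: 2 months at 1.2% → €56,000 × 1.2% × 2/12 = €112.0000
1 Mar – 31 Jul 2021: 5 months at 1.85% → €56,000 × 1.85% × 5/12 = €431.6667
1 Aug – 31 Aug 2021: 1 month at 2.4% → €56,000 × 2.4% × 1/12 = €112.0000
1 Sep – 31 Dec 2021: 4 months at 1.55% → €56,000 × 1.55% × 4/12 = €289.3333
Total = €945.0000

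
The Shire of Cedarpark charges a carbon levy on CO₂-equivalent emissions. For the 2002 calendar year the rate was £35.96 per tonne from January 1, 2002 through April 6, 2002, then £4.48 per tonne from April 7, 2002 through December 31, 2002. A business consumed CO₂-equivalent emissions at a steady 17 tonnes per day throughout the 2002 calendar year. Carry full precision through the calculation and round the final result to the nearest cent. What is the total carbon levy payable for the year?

£79,173.76

January 1 – April 6, 2002: 96 days × 17 tonnes/day = 1,632 tonnes at £35.96/tonne → £58,686.72
April 7 – December 31, 2002: 269 days × 17 tonnes/day = 4,573 tonnes at £4.48/tonne → £20,487.04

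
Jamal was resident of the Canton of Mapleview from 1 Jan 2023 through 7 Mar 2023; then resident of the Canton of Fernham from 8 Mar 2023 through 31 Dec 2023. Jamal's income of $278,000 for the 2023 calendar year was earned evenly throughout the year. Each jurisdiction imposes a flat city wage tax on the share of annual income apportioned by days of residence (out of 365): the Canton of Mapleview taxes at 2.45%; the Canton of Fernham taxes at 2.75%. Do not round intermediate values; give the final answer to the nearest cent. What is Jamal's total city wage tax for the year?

$7,494.19

The Canton of Mapleview, 1 Jan – 7 Mar 2023: 66 days → $278,000 × 2.45% × 66/365 = $1,231.5781
The Canton of Fernham, 8 Mar – 31 Dec 2023: 299 days → $278,000 × 2.75% × 299/365 = $6,262.6164
Total = $7,494.1945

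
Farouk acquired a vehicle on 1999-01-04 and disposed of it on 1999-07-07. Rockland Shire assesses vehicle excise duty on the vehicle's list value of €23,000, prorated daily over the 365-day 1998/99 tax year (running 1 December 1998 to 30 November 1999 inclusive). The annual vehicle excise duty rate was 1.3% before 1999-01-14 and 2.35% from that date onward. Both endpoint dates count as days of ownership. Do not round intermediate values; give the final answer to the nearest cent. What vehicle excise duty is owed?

€267.34

1999-01-04 to 1999-01-13: 10 days at 1.3% → €23,000 × 1.3% × 10/365 = €8.1918
1999-01-14 to 1999-07-07: 175 days at 2.35% → €23,000 × 2.35% × 175/365 = €259.1438
Total = €267.3356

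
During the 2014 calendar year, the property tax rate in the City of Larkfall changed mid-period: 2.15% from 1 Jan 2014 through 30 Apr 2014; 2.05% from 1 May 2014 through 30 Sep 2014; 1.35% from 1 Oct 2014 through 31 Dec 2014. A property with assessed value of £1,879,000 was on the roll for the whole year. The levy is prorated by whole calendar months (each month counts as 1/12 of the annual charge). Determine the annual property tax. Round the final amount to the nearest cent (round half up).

£35,857.58

1 Jan – 30 Apr 2014: 4 months at 2.15% → £1,879,000 × 2.15% × 4/12 = £13,466.1667
1 May – 30 Sep 2014: 5 months at 2.05% → £1,879,000 × 2.05% × 5/12 = £16,049.7917
1 Oct – 31 Dec 2014: 3 months at 1.35% → £1,879,000 × 1.35% × 3/12 = £6,341.6250
Total = £35,857.5833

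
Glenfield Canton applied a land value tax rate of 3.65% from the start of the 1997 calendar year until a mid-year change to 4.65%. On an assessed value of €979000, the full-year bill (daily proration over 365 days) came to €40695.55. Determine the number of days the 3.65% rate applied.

Let d = days at the first rate; then 365 − d days at the second rate.
€979000 × [3.65%·d + 4.65%·(365−d)] / 365 = €40695.55
Solving gives d = 180, so the new rate took effect on 30 Jun 1997.

180 days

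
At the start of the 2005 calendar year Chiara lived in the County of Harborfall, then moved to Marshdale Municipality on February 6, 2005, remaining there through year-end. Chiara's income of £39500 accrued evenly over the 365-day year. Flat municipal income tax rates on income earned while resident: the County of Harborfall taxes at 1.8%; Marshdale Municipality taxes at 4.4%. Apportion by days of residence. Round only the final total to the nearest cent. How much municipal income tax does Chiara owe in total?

£1636.71

The County of Harborfall, January 1 – February 5, 2005: 36 days → £39500 × 1.8% × 36/365 = £70.1260
Marshdale Municipality, February 6 – December 31, 2005: 329 days → £39500 × 4.4% × 329/365 = £1566.5808
Total = £1636.7068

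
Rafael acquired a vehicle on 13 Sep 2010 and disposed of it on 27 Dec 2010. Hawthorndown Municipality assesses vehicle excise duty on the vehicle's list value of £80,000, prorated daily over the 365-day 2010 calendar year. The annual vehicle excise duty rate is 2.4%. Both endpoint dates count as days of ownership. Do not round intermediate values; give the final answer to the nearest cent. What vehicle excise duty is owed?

Days held (13 Sep – 27 Dec 2010): 106 out of 365
Tax = £80,000 × 2.4% × 106/365 = £557.5890

£557.59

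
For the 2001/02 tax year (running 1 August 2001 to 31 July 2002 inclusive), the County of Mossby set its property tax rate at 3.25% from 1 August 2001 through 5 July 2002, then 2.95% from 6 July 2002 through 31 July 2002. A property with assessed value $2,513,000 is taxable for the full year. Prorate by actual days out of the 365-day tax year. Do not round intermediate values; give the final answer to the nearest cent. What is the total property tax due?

$81,135.48

1 August 2001 – 5 July 2002: 339 days at 3.25% → $2,513,000 × 3.25% × 339/365 = $75,854.7329
6 July – 31 July 2002: 26 days at 2.95% → $2,513,000 × 2.95% × 26/365 = $5,280.7425
Total = $81,135.4753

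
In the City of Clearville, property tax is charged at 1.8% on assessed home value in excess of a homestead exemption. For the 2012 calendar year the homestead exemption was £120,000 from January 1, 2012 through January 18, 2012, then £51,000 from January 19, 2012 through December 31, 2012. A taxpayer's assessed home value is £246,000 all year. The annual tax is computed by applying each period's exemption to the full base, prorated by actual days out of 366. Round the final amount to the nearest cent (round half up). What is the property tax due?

£3,448.92

January 1 – January 18, 2012: 18 days, exemption £120,000 → (£246,000 − £120,000) × 1.8% × 18/366 = £111.5410
January 19 – December 31, 2012: 348 days, exemption £51,000 → (£246,000 − £51,000) × 1.8% × 348/366 = £3,337.3770
Total = £3,448.9180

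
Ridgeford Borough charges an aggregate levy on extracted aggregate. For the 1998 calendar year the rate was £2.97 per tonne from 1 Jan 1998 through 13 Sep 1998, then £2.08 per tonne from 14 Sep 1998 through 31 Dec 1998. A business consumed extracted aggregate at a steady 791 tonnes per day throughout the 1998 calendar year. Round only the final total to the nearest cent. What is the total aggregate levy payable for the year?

1 Jan – 13 Sep 1998: 256 days × 791 tonnes/day = 202,496 tonnes at £2.97/tonne → £601413.12
14 Sep – 31 Dec 1998: 109 days × 791 tonnes/day = 86,219 tonnes at £2.08/tonne → £179335.52

£780748.64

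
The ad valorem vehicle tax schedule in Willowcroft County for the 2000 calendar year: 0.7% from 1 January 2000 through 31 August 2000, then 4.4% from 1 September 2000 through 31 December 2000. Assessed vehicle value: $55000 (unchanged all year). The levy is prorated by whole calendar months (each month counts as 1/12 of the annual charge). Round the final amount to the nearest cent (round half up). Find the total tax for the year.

$1063.33

1 January – 31 August 2000: 8 months at 0.7% → $55000 × 0.7% × 8/12 = $256.6667
1 September – 31 December 2000: 4 months at 4.4% → $55000 × 4.4% × 4/12 = $806.6667
Total = $1063.3333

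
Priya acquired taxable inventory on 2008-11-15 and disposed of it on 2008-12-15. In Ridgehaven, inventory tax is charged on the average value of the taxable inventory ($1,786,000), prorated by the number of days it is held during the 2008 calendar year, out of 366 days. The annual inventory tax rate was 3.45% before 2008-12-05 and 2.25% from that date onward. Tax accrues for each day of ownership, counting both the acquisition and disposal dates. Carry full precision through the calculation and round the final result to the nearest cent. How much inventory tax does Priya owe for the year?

$4,574.80

2008-11-15 to 2008-12-04: 20 days at 3.45% → $1,786,000 × 3.45% × 20/366 = $3,367.0492
2008-12-05 to 2008-12-15: 11 days at 2.25% → $1,786,000 × 2.25% × 11/366 = $1,207.7459
Total = $4,574.7951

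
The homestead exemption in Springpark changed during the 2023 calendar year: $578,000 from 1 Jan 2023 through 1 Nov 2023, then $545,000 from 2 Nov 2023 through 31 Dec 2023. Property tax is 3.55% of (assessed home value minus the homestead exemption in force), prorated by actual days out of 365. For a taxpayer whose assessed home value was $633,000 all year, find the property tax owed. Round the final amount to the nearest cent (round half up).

1 Jan – 1 Nov 2023: 305 days, exemption $578,000 → ($633,000 − $578,000) × 3.55% × 305/365 = $1,631.5411
2 Nov – 31 Dec 2023: 60 days, exemption $545,000 → ($633,000 − $545,000) × 3.55% × 60/365 = $513.5342
Total = $2,145.0753

$2,145.08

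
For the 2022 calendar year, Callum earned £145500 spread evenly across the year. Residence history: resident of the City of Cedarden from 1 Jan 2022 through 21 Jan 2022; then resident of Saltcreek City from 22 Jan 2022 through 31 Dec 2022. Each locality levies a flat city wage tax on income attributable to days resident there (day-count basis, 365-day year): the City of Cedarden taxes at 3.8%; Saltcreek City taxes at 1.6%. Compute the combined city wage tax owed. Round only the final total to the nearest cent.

£2512.17

The City of Cedarden, 1 Jan – 21 Jan 2022: 21 days → £145500 × 3.8% × 21/365 = £318.1068
Saltcreek City, 22 Jan – 31 Dec 2022: 344 days → £145500 × 1.6% × 344/365 = £2194.0603
Total = £2512.1671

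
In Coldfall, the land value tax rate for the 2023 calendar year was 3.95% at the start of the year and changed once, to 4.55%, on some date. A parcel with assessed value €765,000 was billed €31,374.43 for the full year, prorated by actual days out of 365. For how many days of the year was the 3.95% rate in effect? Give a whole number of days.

273 days

Let d = days at the first rate; then 365 − d days at the second rate.
€765,000 × [3.95%·d + 4.55%·(365−d)] / 365 = €31,374.43
Solving gives d = 273, so the new rate took effect on 1 October 2023.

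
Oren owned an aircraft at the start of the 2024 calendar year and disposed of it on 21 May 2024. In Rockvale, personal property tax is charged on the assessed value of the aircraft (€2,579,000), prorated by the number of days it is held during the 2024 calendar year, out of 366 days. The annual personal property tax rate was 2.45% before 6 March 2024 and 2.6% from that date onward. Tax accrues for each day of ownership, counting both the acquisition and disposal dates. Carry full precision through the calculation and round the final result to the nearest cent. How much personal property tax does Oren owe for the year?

1 January – 5 March 2024: 65 days at 2.45% → €2,579,000 × 2.45% × 65/366 = €11,221.4686
6 March – 21 May 2024: 77 days at 2.6% → €2,579,000 × 2.6% × 77/366 = €14,106.9891
Total = €25,328.4577

€25,328.46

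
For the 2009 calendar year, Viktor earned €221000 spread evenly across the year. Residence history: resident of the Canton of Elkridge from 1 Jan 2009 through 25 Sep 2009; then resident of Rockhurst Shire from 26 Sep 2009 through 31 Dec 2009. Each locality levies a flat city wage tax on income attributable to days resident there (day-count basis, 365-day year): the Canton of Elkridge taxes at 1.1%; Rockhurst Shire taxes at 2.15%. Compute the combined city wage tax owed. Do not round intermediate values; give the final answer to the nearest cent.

€3047.68

The Canton of Elkridge, 1 Jan – 25 Sep 2009: 268 days → €221000 × 1.1% × 268/365 = €1784.9534
Rockhurst Shire, 26 Sep – 31 Dec 2009: 97 days → €221000 × 2.15% × 97/365 = €1262.7274
Total = €3047.6808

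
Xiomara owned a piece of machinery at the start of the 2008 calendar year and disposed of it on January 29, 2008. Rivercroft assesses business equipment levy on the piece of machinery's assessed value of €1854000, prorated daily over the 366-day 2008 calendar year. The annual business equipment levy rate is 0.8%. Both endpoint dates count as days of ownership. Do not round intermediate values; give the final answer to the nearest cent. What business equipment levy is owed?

€1175.21

Days held (January 1 – January 29, 2008): 29 out of 366
Tax = €1854000 × 0.8% × 29/366 = €1175.2131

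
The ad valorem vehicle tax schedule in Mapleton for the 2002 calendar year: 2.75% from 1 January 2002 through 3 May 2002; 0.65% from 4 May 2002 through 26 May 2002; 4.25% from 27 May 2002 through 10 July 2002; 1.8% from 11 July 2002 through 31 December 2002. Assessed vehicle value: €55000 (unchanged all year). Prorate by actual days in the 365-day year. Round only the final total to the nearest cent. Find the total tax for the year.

1 January – 3 May 2002: 123 days at 2.75% → €55000 × 2.75% × 123/365 = €509.6918
4 May – 26 May 2002: 23 days at 0.65% → €55000 × 0.65% × 23/365 = €22.5274
27 May – 10 July 2002: 45 days at 4.25% → €55000 × 4.25% × 45/365 = €288.1849
11 July – 31 December 2002: 174 days at 1.8% → €55000 × 1.8% × 174/365 = €471.9452
Total = €1292.3493

€1292.35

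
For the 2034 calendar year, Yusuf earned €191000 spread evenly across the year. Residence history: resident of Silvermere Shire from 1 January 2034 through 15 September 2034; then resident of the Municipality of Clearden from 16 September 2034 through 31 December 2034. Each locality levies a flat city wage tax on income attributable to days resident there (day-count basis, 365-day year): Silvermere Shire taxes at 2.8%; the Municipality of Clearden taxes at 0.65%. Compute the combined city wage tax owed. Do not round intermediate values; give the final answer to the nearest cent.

€4144.18

Silvermere Shire, 1 January – 15 September 2034: 258 days → €191000 × 2.8% × 258/365 = €3780.2301
The Municipality of Clearden, 16 September – 31 December 2034: 107 days → €191000 × 0.65% × 107/365 = €363.9466
Total = €4144.1767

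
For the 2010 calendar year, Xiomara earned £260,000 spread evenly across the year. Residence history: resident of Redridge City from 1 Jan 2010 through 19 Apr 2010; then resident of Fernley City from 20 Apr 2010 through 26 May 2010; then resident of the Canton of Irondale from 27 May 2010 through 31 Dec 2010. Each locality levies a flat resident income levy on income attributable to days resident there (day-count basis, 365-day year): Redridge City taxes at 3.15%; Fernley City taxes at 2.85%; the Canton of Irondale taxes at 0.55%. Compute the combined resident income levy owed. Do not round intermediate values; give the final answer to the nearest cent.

Redridge City, 1 Jan – 19 Apr 2010: 109 days → £260,000 × 3.15% × 109/365 = £2,445.7808
Fernley City, 20 Apr – 26 May 2010: 37 days → £260,000 × 2.85% × 37/365 = £751.1507
The Canton of Irondale, 27 May – 31 Dec 2010: 219 days → £260,000 × 0.55% × 219/365 = £858.0000
Total = £4,054.9315

£4,054.93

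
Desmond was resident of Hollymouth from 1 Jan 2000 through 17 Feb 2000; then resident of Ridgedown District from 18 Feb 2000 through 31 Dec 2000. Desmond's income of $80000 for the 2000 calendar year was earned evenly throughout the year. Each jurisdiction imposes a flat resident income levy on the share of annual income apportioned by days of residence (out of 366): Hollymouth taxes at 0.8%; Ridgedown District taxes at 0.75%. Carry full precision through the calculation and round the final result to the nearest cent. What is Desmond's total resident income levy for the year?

$605.25

Hollymouth, 1 Jan – 17 Feb 2000: 48 days → $80000 × 0.8% × 48/366 = $83.9344
Ridgedown District, 18 Feb – 31 Dec 2000: 318 days → $80000 × 0.75% × 318/366 = $521.3115
Total = $605.2459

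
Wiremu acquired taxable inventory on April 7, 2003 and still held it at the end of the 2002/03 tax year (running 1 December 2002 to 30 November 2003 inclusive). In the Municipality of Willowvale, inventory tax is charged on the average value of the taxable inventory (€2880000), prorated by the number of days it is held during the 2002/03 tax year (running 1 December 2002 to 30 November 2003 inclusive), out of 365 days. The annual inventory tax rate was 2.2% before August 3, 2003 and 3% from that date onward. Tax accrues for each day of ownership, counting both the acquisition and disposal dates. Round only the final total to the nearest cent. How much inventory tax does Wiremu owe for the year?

€48888.99

April 7 – August 2, 2003: 118 days at 2.2% → €2880000 × 2.2% × 118/365 = €20483.5068
August 3 – November 30, 2003: 120 days at 3% → €2880000 × 3% × 120/365 = €28405.4795
Total = €48888.9863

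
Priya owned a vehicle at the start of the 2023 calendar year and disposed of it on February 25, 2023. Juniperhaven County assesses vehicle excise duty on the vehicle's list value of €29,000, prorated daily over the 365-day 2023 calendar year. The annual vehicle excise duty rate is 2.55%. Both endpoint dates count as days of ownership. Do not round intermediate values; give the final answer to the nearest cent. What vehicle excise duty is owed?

€113.46

Days held (January 1 – February 25, 2023): 56 out of 365
Tax = €29,000 × 2.55% × 56/365 = €113.4575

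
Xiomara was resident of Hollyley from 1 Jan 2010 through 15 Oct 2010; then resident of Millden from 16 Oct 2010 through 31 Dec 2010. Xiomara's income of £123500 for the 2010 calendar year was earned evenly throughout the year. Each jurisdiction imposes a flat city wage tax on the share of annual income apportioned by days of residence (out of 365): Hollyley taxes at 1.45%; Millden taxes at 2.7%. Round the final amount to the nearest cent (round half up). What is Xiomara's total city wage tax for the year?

£2116.42

Hollyley, 1 Jan – 15 Oct 2010: 288 days → £123500 × 1.45% × 288/365 = £1412.9753
Millden, 16 Oct – 31 Dec 2010: 77 days → £123500 × 2.7% × 77/365 = £703.4425
Total = £2116.4178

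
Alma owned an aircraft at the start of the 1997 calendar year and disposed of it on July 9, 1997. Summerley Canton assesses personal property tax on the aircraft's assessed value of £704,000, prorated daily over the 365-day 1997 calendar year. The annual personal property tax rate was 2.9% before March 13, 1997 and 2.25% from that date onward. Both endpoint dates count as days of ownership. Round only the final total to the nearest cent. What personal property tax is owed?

January 1 – March 12, 1997: 71 days at 2.9% → £704,000 × 2.9% × 71/365 = £3,971.3315
March 13 – July 9, 1997: 119 days at 2.25% → £704,000 × 2.25% × 119/365 = £5,164.2740
Total = £9,135.6055

£9,135.61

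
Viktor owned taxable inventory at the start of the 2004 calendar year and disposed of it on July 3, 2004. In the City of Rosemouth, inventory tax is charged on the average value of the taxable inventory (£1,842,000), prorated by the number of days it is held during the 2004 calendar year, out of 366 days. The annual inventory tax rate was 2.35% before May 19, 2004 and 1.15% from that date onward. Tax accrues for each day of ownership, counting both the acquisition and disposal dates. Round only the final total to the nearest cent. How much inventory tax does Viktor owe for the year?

£19,101.94

January 1 – May 18, 2004: 139 days at 2.35% → £1,842,000 × 2.35% × 139/366 = £16,439.5984
May 19 – July 3, 2004: 46 days at 1.15% → £1,842,000 × 1.15% × 46/366 = £2,662.3443
Total = £19,101.9426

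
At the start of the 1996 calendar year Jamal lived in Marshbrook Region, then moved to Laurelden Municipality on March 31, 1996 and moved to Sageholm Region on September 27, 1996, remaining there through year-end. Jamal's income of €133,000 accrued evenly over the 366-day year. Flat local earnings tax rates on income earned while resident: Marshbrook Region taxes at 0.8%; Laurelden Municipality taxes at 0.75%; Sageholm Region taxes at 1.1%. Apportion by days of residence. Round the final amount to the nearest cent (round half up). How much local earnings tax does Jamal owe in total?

Marshbrook Region, January 1 – March 30, 1996: 90 days → €133,000 × 0.8% × 90/366 = €261.6393
Laurelden Municipality, March 31 – September 26, 1996: 180 days → €133,000 × 0.75% × 180/366 = €490.5738
Sageholm Region, September 27 – December 31, 1996: 96 days → €133,000 × 1.1% × 96/366 = €383.7377
Total = €1,135.9508

€1,135.95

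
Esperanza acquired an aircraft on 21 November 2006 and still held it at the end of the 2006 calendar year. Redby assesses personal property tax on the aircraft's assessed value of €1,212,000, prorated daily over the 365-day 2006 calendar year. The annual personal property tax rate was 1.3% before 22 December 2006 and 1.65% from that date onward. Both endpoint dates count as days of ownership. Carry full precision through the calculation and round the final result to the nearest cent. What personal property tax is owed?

€1,886.07

21 November – 21 December 2006: 31 days at 1.3% → €1,212,000 × 1.3% × 31/365 = €1,338.1808
22 December – 31 December 2006: 10 days at 1.65% → €1,212,000 × 1.65% × 10/365 = €547.8904
Total = €1,886.0712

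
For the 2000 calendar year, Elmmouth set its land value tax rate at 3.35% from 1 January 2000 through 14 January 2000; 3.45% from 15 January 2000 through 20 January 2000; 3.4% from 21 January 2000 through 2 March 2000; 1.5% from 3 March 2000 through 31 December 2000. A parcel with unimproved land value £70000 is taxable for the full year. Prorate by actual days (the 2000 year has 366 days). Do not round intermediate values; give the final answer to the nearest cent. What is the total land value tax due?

£1274.54

1 January – 14 January 2000: 14 days at 3.35% → £70000 × 3.35% × 14/366 = £89.6995
15 January – 20 January 2000: 6 days at 3.45% → £70000 × 3.45% × 6/366 = £39.5902
21 January – 2 March 2000: 42 days at 3.4% → £70000 × 3.4% × 42/366 = £273.1148
3 March – 31 December 2000: 304 days at 1.5% → £70000 × 1.5% × 304/366 = £872.1311
Total = £1274.5355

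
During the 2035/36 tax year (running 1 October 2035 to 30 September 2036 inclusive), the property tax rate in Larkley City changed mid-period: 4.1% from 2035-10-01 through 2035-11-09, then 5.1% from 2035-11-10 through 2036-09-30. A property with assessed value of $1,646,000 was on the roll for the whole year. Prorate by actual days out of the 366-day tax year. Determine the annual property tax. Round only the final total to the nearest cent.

2035-10-01 to 2035-11-09: 40 days at 4.1% → $1,646,000 × 4.1% × 40/366 = $7,375.5191
2035-11-10 to 2036-09-30: 326 days at 5.1% → $1,646,000 × 5.1% × 326/366 = $74,771.5738
Total = $82,147.0929

$82,147.09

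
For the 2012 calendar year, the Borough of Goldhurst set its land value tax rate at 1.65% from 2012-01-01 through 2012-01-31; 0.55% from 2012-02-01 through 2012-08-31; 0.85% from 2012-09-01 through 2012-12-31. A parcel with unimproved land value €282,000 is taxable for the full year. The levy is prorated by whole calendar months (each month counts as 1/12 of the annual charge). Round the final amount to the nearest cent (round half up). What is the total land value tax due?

2012-01-01 to 2012-01-31: 1 month at 1.65% → €282,000 × 1.65% × 1/12 = €387.7500
2012-02-01 to 2012-08-31: 7 months at 0.55% → €282,000 × 0.55% × 7/12 = €904.7500
2012-09-01 to 2012-12-31: 4 months at 0.85% → €282,000 × 0.85% × 4/12 = €799.0000
Total = €2,091.5000

€2,091.50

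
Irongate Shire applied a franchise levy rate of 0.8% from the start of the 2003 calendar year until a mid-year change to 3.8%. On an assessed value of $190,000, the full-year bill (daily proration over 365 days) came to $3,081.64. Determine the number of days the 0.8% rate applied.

265 days

Let d = days at the first rate; then 365 − d days at the second rate.
$190,000 × [0.8%·d + 3.8%·(365−d)] / 365 = $3,081.64
Solving gives d = 265, so the new rate took effect on September 23, 2003.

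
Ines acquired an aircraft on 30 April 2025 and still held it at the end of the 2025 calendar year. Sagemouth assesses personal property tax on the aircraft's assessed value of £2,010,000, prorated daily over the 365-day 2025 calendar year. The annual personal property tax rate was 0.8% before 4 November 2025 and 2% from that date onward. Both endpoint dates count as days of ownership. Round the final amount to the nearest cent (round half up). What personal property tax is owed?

£14,670.25

30 April – 3 November 2025: 188 days at 0.8% → £2,010,000 × 0.8% × 188/365 = £8,282.3014
4 November – 31 December 2025: 58 days at 2% → £2,010,000 × 2% × 58/365 = £6,387.9452
Total = £14,670.2466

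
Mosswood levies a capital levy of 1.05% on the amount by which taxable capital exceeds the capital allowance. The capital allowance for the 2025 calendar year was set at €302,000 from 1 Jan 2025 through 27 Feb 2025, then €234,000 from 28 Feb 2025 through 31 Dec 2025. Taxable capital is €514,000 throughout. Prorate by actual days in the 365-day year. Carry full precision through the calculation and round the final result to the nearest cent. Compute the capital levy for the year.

€2,826.54

1 Jan – 27 Feb 2025: 58 days, exemption €302,000 → (€514,000 − €302,000) × 1.05% × 58/365 = €353.7205
28 Feb – 31 Dec 2025: 307 days, exemption €234,000 → (€514,000 − €234,000) × 1.05% × 307/365 = €2,472.8219
Total = €2,826.5425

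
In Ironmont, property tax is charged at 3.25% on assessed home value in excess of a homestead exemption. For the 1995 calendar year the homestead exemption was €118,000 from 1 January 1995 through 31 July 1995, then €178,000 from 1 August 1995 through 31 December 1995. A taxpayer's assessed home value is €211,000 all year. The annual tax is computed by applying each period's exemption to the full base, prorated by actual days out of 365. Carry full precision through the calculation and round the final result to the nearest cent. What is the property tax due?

€2,205.10

1 January – 31 July 1995: 212 days, exemption €118,000 → (€211,000 − €118,000) × 3.25% × 212/365 = €1,755.5342
1 August – 31 December 1995: 153 days, exemption €178,000 → (€211,000 − €178,000) × 3.25% × 153/365 = €449.5685
Total = €2,205.1027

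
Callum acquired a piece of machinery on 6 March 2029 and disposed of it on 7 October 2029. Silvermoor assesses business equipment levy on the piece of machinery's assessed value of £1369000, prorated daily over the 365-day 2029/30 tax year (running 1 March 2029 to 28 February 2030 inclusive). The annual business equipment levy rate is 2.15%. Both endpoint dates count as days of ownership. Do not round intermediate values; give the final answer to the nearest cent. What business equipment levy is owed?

Days held (6 March – 7 October 2029): 216 out of 365
Tax = £1369000 × 2.15% × 216/365 = £17418.1808

£17418.18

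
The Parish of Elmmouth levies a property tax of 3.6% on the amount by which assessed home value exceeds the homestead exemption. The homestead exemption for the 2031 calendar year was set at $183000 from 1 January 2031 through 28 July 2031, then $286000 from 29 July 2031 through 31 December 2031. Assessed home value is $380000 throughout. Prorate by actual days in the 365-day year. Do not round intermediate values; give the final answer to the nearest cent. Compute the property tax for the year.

$5507.21

1 January – 28 July 2031: 209 days, exemption $183000 → ($380000 − $183000) × 3.6% × 209/365 = $4060.8986
29 July – 31 December 2031: 156 days, exemption $286000 → ($380000 − $286000) × 3.6% × 156/365 = $1446.3123
Total = $5507.2110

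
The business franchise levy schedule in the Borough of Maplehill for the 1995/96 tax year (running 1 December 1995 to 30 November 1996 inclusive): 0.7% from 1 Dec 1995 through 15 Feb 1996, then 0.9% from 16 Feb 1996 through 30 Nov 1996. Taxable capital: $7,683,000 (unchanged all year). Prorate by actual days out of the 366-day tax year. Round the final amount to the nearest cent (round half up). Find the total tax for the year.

$65,914.26

1 Dec 1995 – 15 Feb 1996: 77 days at 0.7% → $7,683,000 × 0.7% × 77/366 = $11,314.5820
16 Feb – 30 Nov 1996: 289 days at 0.9% → $7,683,000 × 0.9% × 289/366 = $54,599.6803
Total = $65,914.2623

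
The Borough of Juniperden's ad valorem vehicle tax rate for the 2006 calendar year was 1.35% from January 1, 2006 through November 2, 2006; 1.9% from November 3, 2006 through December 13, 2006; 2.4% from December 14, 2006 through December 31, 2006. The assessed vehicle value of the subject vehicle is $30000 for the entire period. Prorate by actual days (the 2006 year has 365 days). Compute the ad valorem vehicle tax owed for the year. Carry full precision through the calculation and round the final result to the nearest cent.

$439.07

January 1 – November 2, 2006: 306 days at 1.35% → $30000 × 1.35% × 306/365 = $339.5342
November 3 – December 13, 2006: 41 days at 1.9% → $30000 × 1.9% × 41/365 = $64.0274
December 14 – December 31, 2006: 18 days at 2.4% → $30000 × 2.4% × 18/365 = $35.5068
Total = $439.0685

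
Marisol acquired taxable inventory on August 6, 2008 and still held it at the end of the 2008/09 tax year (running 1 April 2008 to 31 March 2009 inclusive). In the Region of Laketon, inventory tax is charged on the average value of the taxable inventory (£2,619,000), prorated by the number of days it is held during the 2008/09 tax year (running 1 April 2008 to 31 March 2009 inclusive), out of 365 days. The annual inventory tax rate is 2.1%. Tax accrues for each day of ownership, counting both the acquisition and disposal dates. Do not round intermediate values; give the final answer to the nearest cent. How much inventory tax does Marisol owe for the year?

£35,862.36

Days held (August 6, 2008 – March 31, 2009): 238 out of 365
Tax = £2,619,000 × 2.1% × 238/365 = £35,862.3616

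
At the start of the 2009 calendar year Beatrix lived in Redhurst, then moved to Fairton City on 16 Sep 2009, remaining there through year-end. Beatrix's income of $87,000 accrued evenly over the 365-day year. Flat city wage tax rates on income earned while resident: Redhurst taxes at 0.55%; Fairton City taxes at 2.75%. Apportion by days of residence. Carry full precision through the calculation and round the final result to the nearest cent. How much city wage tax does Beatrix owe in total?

Redhurst, 1 Jan – 15 Sep 2009: 258 days → $87,000 × 0.55% × 258/365 = $338.2274
Fairton City, 16 Sep – 31 Dec 2009: 107 days → $87,000 × 2.75% × 107/365 = $701.3630
Total = $1,039.5904

$1,039.59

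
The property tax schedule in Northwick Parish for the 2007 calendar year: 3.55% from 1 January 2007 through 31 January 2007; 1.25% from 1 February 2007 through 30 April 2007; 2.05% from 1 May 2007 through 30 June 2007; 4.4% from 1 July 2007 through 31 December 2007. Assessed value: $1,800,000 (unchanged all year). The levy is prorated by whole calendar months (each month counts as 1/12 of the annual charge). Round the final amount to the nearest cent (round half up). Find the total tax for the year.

1 January – 31 January 2007: 1 month at 3.55% → $1,800,000 × 3.55% × 1/12 = $5,325.0000
1 February – 30 April 2007: 3 months at 1.25% → $1,800,000 × 1.25% × 3/12 = $5,625.0000
1 May – 30 June 2007: 2 months at 2.05% → $1,800,000 × 2.05% × 2/12 = $6,150.0000
1 July – 31 December 2007: 6 months at 4.4% → $1,800,000 × 4.4% × 6/12 = $39,600.0000
Total = $56,700.0000

$56,700.00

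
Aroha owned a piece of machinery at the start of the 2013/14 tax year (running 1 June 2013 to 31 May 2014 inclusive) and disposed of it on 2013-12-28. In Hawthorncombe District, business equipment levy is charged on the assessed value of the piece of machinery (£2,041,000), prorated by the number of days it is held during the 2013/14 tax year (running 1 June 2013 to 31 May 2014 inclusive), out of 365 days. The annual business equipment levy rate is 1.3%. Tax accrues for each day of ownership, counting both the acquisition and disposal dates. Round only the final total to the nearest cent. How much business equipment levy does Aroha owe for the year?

£15,338.25

Days held (2013-06-01 to 2013-12-28): 211 out of 365
Tax = £2,041,000 × 1.3% × 211/365 = £15,338.2548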